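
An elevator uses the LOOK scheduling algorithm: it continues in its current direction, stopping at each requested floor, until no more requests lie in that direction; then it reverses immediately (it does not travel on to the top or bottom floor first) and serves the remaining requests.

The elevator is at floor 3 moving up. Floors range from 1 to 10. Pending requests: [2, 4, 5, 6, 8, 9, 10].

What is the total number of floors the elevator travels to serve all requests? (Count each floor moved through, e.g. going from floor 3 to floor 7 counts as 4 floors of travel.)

Start at floor 3 moving up, LOOK stop order: [4, 5, 6, 8, 9, 10, 2]
  3 → 4: |4-3| = 1, total = 1
  4 → 5: |5-4| = 1, total = 2
  5 → 6: |6-5| = 1, total = 3
  6 → 8: |8-6| = 2, total = 5
  8 → 9: |9-8| = 1, total = 6
  9 → 10: |10-9| = 1, total = 7
  10 → 2: |2-10| = 8, total = 15

Answer: 15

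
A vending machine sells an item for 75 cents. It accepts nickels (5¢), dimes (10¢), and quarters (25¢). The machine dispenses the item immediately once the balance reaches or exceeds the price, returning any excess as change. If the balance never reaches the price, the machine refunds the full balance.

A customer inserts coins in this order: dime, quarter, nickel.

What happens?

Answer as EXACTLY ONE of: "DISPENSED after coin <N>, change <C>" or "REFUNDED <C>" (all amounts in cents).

Price: 75¢
Coin 1 (dime, 10¢): balance = 10¢
Coin 2 (quarter, 25¢): balance = 35¢
Coin 3 (nickel, 5¢): balance = 40¢
All coins inserted, balance 40¢ < price 75¢ → REFUND 40¢

Answer: REFUNDED 40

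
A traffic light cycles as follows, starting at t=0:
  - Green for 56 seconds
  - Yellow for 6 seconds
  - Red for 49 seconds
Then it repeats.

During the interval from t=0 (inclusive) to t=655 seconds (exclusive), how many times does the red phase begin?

Answer: 6

Derivation:
Cycle = 56+6+49 = 111s
red phase starts at t = k*111 + 62 for k=0,1,2,...
Need k*111+62 < 655 → k < 5.342
k ∈ {0, ..., 5} → 6 starts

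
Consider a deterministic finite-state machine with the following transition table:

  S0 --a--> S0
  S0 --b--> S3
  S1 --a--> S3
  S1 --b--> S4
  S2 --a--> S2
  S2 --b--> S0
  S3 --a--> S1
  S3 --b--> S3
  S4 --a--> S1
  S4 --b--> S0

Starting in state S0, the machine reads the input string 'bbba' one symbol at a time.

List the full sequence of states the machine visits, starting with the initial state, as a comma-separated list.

Answer: S0, S3, S3, S3, S1

Derivation:
Start: S0
  read 'b': S0 --b--> S3
  read 'b': S3 --b--> S3
  read 'b': S3 --b--> S3
  read 'a': S3 --a--> S1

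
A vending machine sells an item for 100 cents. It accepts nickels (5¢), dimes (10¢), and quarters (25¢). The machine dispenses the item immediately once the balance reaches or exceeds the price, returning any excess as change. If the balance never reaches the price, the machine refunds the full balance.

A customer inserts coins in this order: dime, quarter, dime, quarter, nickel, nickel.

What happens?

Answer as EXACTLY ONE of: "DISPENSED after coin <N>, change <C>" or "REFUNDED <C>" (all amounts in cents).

Answer: REFUNDED 80

Derivation:
Price: 100¢
Coin 1 (dime, 10¢): balance = 10¢
Coin 2 (quarter, 25¢): balance = 35¢
Coin 3 (dime, 10¢): balance = 45¢
Coin 4 (quarter, 25¢): balance = 70¢
Coin 5 (nickel, 5¢): balance = 75¢
Coin 6 (nickel, 5¢): balance = 80¢
All coins inserted, balance 80¢ < price 100¢ → REFUND 80¢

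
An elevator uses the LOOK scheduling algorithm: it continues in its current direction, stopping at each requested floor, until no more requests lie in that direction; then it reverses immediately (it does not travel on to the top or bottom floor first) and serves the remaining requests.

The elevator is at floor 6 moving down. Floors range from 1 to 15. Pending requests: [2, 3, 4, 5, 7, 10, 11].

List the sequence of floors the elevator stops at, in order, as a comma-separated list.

Current: 6, moving DOWN
Serve below first (descending): [5, 4, 3, 2]
Then reverse, serve above (ascending): [7, 10, 11]

Answer: 5, 4, 3, 2, 7, 10, 11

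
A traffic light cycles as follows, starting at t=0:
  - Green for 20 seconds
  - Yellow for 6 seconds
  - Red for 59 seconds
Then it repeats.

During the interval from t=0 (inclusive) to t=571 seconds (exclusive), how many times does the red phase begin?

Answer: 7

Derivation:
Cycle = 20+6+59 = 85s
red phase starts at t = k*85 + 26 for k=0,1,2,...
Need k*85+26 < 571 → k < 6.412
k ∈ {0, ..., 6} → 7 starts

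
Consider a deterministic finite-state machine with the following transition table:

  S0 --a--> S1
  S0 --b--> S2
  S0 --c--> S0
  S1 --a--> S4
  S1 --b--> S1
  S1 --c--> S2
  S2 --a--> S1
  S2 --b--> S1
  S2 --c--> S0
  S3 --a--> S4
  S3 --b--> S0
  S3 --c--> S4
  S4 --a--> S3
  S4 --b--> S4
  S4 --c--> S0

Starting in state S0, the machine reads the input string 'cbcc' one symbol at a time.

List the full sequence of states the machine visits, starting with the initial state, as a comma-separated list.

Start: S0
  read 'c': S0 --c--> S0
  read 'b': S0 --b--> S2
  read 'c': S2 --c--> S0
  read 'c': S0 --c--> S0

Answer: S0, S0, S2, S0, S0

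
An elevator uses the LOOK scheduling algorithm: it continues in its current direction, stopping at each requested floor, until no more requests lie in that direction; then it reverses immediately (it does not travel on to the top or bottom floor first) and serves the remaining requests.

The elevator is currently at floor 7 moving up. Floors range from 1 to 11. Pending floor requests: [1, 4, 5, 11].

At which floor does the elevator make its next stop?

Answer: 11

Derivation:
Current floor: 7, direction: up
Requests above: [11]
Requests below: [1, 4, 5]
Moving up and requests lie above → nearest above is min([11]) = 11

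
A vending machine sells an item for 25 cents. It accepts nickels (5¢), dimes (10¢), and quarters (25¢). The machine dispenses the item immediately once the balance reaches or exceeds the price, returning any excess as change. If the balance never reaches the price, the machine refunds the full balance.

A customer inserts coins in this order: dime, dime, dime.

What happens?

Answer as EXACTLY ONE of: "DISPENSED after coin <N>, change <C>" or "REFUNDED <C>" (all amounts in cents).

Answer: DISPENSED after coin 3, change 5

Derivation:
Price: 25¢
Coin 1 (dime, 10¢): balance = 10¢
Coin 2 (dime, 10¢): balance = 20¢
Coin 3 (dime, 10¢): balance = 30¢
  → balance >= price → DISPENSE, change = 30 - 25 = 5¢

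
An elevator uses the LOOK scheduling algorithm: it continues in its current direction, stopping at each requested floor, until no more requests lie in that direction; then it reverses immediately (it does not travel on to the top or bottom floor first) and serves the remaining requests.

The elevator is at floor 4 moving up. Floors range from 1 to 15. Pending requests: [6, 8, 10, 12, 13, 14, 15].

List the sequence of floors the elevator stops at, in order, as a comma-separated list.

Current: 4, moving UP
Serve above first (ascending): [6, 8, 10, 12, 13, 14, 15]
Then reverse, serve below (descending): []

Answer: 6, 8, 10, 12, 13, 14, 15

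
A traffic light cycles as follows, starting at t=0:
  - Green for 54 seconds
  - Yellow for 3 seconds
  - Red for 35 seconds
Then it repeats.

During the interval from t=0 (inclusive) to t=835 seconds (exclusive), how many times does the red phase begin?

Answer: 9

Derivation:
Cycle = 54+3+35 = 92s
red phase starts at t = k*92 + 57 for k=0,1,2,...
Need k*92+57 < 835 → k < 8.457
k ∈ {0, ..., 8} → 9 starts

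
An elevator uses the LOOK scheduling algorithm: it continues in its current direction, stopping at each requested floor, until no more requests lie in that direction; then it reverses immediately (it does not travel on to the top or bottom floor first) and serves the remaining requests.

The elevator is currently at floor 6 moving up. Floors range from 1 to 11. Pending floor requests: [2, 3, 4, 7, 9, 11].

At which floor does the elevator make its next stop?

Current floor: 6, direction: up
Requests above: [7, 9, 11]
Requests below: [2, 3, 4]
Moving up and requests lie above → nearest above is min([7, 9, 11]) = 7

Answer: 7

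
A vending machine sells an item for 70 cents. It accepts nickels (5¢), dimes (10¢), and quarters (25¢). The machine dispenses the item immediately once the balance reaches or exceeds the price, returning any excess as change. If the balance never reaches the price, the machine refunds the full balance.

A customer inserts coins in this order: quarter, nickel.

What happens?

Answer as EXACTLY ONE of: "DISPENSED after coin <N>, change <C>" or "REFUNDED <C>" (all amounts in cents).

Price: 70¢
Coin 1 (quarter, 25¢): balance = 25¢
Coin 2 (nickel, 5¢): balance = 30¢
All coins inserted, balance 30¢ < price 70¢ → REFUND 30¢

Answer: REFUNDED 30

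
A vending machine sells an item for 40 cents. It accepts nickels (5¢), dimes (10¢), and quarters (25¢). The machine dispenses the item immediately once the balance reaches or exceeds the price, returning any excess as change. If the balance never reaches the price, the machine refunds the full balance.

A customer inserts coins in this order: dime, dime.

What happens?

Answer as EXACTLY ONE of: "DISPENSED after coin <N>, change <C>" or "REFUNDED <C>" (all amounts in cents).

Price: 40¢
Coin 1 (dime, 10¢): balance = 10¢
Coin 2 (dime, 10¢): balance = 20¢
All coins inserted, balance 20¢ < price 40¢ → REFUND 20¢

Answer: REFUNDED 20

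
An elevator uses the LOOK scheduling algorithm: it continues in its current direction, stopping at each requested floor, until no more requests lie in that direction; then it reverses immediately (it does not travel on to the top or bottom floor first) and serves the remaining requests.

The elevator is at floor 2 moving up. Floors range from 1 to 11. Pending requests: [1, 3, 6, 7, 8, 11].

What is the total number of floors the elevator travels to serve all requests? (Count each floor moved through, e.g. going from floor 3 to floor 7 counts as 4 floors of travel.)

Start at floor 2 moving up, LOOK stop order: [3, 6, 7, 8, 11, 1]
  2 → 3: |3-2| = 1, total = 1
  3 → 6: |6-3| = 3, total = 4
  6 → 7: |7-6| = 1, total = 5
  7 → 8: |8-7| = 1, total = 6
  8 → 11: |11-8| = 3, total = 9
  11 → 1: |1-11| = 10, total = 19

Answer: 19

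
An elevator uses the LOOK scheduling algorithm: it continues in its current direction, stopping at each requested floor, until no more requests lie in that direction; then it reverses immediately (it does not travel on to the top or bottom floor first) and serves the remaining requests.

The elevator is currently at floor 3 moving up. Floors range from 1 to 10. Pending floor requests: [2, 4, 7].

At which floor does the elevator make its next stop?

Answer: 4

Derivation:
Current floor: 3, direction: up
Requests above: [4, 7]
Requests below: [2]
Moving up and requests lie above → nearest above is min([4, 7]) = 4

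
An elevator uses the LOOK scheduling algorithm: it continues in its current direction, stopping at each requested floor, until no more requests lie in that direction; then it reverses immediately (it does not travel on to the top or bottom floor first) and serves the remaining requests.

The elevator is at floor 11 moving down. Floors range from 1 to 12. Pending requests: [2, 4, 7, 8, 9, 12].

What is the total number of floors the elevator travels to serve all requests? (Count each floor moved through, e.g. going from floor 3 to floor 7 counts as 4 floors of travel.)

Answer: 19

Derivation:
Start at floor 11 moving down, LOOK stop order: [9, 8, 7, 4, 2, 12]
  11 → 9: |9-11| = 2, total = 2
  9 → 8: |8-9| = 1, total = 3
  8 → 7: |7-8| = 1, total = 4
  7 → 4: |4-7| = 3, total = 7
  4 → 2: |2-4| = 2, total = 9
  2 → 12: |12-2| = 10, total = 19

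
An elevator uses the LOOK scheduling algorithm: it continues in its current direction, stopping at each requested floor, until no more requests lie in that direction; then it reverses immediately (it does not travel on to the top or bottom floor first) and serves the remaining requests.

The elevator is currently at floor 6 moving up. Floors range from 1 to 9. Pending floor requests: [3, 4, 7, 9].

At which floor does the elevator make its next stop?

Answer: 7

Derivation:
Current floor: 6, direction: up
Requests above: [7, 9]
Requests below: [3, 4]
Moving up and requests lie above → nearest above is min([7, 9]) = 7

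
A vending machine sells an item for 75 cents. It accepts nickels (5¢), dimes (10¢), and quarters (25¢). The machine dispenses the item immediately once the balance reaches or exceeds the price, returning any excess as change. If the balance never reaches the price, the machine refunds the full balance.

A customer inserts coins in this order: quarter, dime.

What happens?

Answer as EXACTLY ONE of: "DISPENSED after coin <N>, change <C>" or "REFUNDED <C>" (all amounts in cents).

Price: 75¢
Coin 1 (quarter, 25¢): balance = 25¢
Coin 2 (dime, 10¢): balance = 35¢
All coins inserted, balance 35¢ < price 75¢ → REFUND 35¢

Answer: REFUNDED 35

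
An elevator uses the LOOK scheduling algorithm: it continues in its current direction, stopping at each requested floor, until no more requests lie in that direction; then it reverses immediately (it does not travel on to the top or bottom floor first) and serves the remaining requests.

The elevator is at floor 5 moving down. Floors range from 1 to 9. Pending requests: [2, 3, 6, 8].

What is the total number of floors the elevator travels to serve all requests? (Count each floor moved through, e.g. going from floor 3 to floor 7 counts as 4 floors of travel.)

Start at floor 5 moving down, LOOK stop order: [3, 2, 6, 8]
  5 → 3: |3-5| = 2, total = 2
  3 → 2: |2-3| = 1, total = 3
  2 → 6: |6-2| = 4, total = 7
  6 → 8: |8-6| = 2, total = 9

Answer: 9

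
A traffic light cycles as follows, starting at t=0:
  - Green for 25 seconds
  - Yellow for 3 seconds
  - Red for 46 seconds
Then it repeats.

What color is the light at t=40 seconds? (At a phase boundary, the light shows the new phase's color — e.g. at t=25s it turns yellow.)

Cycle length = 25 + 3 + 46 = 74s
t = 40, phase_t = 40 mod 74 = 40
40 >= 28 → RED

Answer: red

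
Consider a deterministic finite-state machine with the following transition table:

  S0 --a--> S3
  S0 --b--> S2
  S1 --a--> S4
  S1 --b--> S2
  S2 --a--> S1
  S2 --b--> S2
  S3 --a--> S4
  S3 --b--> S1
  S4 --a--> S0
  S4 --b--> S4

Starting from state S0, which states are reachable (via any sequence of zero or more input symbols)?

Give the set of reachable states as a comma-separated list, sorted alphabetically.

BFS from S0:
  visit S0: S0--a-->S3 (new), S0--b-->S2 (new)
  visit S3: S3--a-->S4 (new), S3--b-->S1 (new)
  visit S2: S2--a-->S1 (seen), S2--b-->S2 (seen)
  visit S4: S4--a-->S0 (seen), S4--b-->S4 (seen)
  visit S1: S1--a-->S4 (seen), S1--b-->S2 (seen)

Answer: S0, S1, S2, S3, S4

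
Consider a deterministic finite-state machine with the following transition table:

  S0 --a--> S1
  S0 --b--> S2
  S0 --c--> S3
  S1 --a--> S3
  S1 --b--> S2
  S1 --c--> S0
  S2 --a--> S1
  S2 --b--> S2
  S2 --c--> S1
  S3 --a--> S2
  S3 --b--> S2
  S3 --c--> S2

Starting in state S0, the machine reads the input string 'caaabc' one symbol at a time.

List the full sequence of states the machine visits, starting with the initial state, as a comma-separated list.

Answer: S0, S3, S2, S1, S3, S2, S1

Derivation:
Start: S0
  read 'c': S0 --c--> S3
  read 'a': S3 --a--> S2
  read 'a': S2 --a--> S1
  read 'a': S1 --a--> S3
  read 'b': S3 --b--> S2
  read 'c': S2 --c--> S1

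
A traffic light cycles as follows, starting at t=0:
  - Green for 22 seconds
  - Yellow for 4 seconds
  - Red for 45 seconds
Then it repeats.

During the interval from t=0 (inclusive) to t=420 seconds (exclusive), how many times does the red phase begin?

Cycle = 22+4+45 = 71s
red phase starts at t = k*71 + 26 for k=0,1,2,...
Need k*71+26 < 420 → k < 5.549
k ∈ {0, ..., 5} → 6 starts

Answer: 6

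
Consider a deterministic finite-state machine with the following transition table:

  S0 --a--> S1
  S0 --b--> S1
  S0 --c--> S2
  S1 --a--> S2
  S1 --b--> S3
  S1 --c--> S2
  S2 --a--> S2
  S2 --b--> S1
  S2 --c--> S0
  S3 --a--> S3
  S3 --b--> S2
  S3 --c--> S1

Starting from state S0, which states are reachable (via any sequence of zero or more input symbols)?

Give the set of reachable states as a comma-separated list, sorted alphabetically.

BFS from S0:
  visit S0: S0--a-->S1 (new), S0--b-->S1 (seen), S0--c-->S2 (new)
  visit S1: S1--a-->S2 (seen), S1--b-->S3 (new), S1--c-->S2 (seen)
  visit S2: S2--a-->S2 (seen), S2--b-->S1 (seen), S2--c-->S0 (seen)
  visit S3: S3--a-->S3 (seen), S3--b-->S2 (seen), S3--c-->S1 (seen)

Answer: S0, S1, S2, S3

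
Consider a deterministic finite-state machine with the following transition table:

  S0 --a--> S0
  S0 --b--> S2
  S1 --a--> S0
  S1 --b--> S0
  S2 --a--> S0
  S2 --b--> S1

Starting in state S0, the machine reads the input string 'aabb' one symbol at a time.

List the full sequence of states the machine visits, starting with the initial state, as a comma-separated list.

Start: S0
  read 'a': S0 --a--> S0
  read 'a': S0 --a--> S0
  read 'b': S0 --b--> S2
  read 'b': S2 --b--> S1

Answer: S0, S0, S0, S2, S1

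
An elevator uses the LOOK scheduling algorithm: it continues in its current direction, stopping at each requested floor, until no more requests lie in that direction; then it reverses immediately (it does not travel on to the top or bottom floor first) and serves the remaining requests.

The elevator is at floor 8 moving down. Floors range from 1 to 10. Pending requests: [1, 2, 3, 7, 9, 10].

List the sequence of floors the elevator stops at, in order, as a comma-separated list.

Answer: 7, 3, 2, 1, 9, 10

Derivation:
Current: 8, moving DOWN
Serve below first (descending): [7, 3, 2, 1]
Then reverse, serve above (ascending): [9, 10]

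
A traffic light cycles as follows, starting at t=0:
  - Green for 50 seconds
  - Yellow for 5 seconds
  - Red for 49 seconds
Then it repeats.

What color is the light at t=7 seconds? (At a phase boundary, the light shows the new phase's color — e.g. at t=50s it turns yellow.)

Cycle length = 50 + 5 + 49 = 104s
t = 7, phase_t = 7 mod 104 = 7
7 < 50 (green end) → GREEN

Answer: green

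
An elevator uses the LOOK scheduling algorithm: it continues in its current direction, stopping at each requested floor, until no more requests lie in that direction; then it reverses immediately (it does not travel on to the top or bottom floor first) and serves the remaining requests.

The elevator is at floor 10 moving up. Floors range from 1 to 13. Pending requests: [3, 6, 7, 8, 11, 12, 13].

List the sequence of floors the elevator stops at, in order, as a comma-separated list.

Current: 10, moving UP
Serve above first (ascending): [11, 12, 13]
Then reverse, serve below (descending): [8, 7, 6, 3]

Answer: 11, 12, 13, 8, 7, 6, 3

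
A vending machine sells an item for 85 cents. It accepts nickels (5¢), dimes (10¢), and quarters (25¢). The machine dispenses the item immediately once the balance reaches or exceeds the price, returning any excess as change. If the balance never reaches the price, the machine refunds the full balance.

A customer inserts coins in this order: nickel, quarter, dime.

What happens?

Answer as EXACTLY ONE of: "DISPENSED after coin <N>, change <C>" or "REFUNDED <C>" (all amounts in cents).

Answer: REFUNDED 40

Derivation:
Price: 85¢
Coin 1 (nickel, 5¢): balance = 5¢
Coin 2 (quarter, 25¢): balance = 30¢
Coin 3 (dime, 10¢): balance = 40¢
All coins inserted, balance 40¢ < price 85¢ → REFUND 40¢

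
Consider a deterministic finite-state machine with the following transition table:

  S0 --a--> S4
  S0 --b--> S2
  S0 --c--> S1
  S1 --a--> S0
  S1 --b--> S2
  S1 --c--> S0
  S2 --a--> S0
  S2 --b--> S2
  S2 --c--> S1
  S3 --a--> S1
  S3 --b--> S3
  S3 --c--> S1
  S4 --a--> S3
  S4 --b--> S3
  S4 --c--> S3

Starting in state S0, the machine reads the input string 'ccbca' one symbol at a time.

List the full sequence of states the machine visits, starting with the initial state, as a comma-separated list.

Start: S0
  read 'c': S0 --c--> S1
  read 'c': S1 --c--> S0
  read 'b': S0 --b--> S2
  read 'c': S2 --c--> S1
  read 'a': S1 --a--> S0

Answer: S0, S1, S0, S2, S1, S0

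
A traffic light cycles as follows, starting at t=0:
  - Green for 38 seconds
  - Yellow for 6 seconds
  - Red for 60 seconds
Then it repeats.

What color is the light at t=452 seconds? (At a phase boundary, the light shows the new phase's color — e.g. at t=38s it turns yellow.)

Cycle length = 38 + 6 + 60 = 104s
t = 452, phase_t = 452 mod 104 = 36
36 < 38 (green end) → GREEN

Answer: green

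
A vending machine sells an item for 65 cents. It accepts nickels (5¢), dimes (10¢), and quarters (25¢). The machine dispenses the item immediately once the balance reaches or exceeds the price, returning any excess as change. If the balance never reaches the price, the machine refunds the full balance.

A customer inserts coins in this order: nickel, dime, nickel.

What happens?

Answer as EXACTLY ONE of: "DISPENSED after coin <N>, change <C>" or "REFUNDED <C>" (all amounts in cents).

Answer: REFUNDED 20

Derivation:
Price: 65¢
Coin 1 (nickel, 5¢): balance = 5¢
Coin 2 (dime, 10¢): balance = 15¢
Coin 3 (nickel, 5¢): balance = 20¢
All coins inserted, balance 20¢ < price 65¢ → REFUND 20¢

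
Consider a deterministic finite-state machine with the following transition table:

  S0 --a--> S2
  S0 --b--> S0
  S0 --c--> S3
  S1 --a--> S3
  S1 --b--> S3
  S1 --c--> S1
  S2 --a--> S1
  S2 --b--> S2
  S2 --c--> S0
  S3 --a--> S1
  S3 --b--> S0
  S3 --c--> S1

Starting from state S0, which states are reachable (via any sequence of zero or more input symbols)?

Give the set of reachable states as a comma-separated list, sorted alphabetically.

BFS from S0:
  visit S0: S0--a-->S2 (new), S0--b-->S0 (seen), S0--c-->S3 (new)
  visit S2: S2--a-->S1 (new), S2--b-->S2 (seen), S2--c-->S0 (seen)
  visit S3: S3--a-->S1 (seen), S3--b-->S0 (seen), S3--c-->S1 (seen)
  visit S1: S1--a-->S3 (seen), S1--b-->S3 (seen), S1--c-->S1 (seen)

Answer: S0, S1, S2, S3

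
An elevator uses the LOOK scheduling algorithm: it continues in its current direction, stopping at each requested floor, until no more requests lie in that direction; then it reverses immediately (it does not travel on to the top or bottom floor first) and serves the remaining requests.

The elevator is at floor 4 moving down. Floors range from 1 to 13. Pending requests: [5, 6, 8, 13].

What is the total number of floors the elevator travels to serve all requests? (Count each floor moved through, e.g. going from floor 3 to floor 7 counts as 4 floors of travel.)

Start at floor 4 moving down, LOOK stop order: [5, 6, 8, 13]
  4 → 5: |5-4| = 1, total = 1
  5 → 6: |6-5| = 1, total = 2
  6 → 8: |8-6| = 2, total = 4
  8 → 13: |13-8| = 5, total = 9

Answer: 9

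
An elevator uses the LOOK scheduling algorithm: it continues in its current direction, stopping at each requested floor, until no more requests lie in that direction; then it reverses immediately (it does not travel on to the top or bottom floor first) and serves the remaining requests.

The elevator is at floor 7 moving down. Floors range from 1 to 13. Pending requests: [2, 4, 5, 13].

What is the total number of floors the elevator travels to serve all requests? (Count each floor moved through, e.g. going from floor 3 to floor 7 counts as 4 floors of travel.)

Start at floor 7 moving down, LOOK stop order: [5, 4, 2, 13]
  7 → 5: |5-7| = 2, total = 2
  5 → 4: |4-5| = 1, total = 3
  4 → 2: |2-4| = 2, total = 5
  2 → 13: |13-2| = 11, total = 16

Answer: 16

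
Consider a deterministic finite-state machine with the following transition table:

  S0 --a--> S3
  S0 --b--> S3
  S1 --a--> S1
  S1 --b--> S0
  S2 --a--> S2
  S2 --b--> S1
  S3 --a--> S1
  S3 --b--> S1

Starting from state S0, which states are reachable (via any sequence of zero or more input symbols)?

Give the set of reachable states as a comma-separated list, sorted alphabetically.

Answer: S0, S1, S3

Derivation:
BFS from S0:
  visit S0: S0--a-->S3 (new), S0--b-->S3 (seen)
  visit S3: S3--a-->S1 (new), S3--b-->S1 (seen)
  visit S1: S1--a-->S1 (seen), S1--b-->S0 (seen)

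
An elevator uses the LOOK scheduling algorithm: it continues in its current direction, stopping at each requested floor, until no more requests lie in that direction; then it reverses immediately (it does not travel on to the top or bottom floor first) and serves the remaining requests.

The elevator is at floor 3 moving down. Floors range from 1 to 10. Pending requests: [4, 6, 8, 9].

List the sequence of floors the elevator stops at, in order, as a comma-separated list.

Answer: 4, 6, 8, 9

Derivation:
Current: 3, moving DOWN
Serve below first (descending): []
Then reverse, serve above (ascending): [4, 6, 8, 9]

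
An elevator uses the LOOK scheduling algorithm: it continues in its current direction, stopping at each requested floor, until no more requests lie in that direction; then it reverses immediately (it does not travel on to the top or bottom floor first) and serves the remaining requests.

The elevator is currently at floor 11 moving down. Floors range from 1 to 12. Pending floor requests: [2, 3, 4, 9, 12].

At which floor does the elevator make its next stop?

Current floor: 11, direction: down
Requests above: [12]
Requests below: [2, 3, 4, 9]
Moving down and requests lie below → nearest below is max([2, 3, 4, 9]) = 9

Answer: 9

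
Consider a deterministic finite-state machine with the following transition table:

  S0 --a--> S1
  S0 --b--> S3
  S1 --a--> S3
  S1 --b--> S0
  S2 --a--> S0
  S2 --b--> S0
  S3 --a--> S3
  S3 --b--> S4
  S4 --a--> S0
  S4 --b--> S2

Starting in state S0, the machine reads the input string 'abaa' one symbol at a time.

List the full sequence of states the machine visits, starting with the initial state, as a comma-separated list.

Start: S0
  read 'a': S0 --a--> S1
  read 'b': S1 --b--> S0
  read 'a': S0 --a--> S1
  read 'a': S1 --a--> S3

Answer: S0, S1, S0, S1, S3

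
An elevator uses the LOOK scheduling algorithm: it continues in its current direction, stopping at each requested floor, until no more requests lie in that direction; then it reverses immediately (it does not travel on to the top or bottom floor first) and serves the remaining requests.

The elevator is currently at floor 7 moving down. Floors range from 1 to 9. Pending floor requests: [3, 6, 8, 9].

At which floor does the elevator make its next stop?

Current floor: 7, direction: down
Requests above: [8, 9]
Requests below: [3, 6]
Moving down and requests lie below → nearest below is max([3, 6]) = 6

Answer: 6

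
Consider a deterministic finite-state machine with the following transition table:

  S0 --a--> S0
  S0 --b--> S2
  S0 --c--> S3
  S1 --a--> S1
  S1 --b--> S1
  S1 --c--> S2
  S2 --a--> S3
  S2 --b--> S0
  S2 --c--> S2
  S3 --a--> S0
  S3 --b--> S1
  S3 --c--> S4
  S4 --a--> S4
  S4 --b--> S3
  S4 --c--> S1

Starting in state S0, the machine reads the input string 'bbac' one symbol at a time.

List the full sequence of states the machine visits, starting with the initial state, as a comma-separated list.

Answer: S0, S2, S0, S0, S3

Derivation:
Start: S0
  read 'b': S0 --b--> S2
  read 'b': S2 --b--> S0
  read 'a': S0 --a--> S0
  read 'c': S0 --c--> S3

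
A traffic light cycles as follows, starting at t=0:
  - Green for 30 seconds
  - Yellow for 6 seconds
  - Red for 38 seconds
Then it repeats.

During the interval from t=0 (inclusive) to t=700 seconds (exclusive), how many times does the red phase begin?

Answer: 9

Derivation:
Cycle = 30+6+38 = 74s
red phase starts at t = k*74 + 36 for k=0,1,2,...
Need k*74+36 < 700 → k < 8.973
k ∈ {0, ..., 8} → 9 starts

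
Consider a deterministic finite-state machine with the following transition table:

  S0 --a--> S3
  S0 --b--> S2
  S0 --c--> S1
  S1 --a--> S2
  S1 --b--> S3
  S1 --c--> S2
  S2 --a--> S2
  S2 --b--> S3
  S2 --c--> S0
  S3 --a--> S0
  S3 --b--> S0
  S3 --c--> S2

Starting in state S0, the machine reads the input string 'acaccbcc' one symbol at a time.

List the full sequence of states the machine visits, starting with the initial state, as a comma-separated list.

Answer: S0, S3, S2, S2, S0, S1, S3, S2, S0

Derivation:
Start: S0
  read 'a': S0 --a--> S3
  read 'c': S3 --c--> S2
  read 'a': S2 --a--> S2
  read 'c': S2 --c--> S0
  read 'c': S0 --c--> S1
  read 'b': S1 --b--> S3
  read 'c': S3 --c--> S2
  read 'c': S2 --c--> S0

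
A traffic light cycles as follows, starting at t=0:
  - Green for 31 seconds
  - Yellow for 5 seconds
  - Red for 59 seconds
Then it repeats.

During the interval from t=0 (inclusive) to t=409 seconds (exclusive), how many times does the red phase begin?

Answer: 4

Derivation:
Cycle = 31+5+59 = 95s
red phase starts at t = k*95 + 36 for k=0,1,2,...
Need k*95+36 < 409 → k < 3.926
k ∈ {0, ..., 3} → 4 starts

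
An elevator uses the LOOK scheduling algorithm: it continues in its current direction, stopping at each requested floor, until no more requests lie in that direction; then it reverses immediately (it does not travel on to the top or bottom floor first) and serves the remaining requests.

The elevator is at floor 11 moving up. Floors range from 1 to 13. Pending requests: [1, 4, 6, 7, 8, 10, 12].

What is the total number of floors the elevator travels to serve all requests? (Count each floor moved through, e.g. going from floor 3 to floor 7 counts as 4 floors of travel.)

Start at floor 11 moving up, LOOK stop order: [12, 10, 8, 7, 6, 4, 1]
  11 → 12: |12-11| = 1, total = 1
  12 → 10: |10-12| = 2, total = 3
  10 → 8: |8-10| = 2, total = 5
  8 → 7: |7-8| = 1, total = 6
  7 → 6: |6-7| = 1, total = 7
  6 → 4: |4-6| = 2, total = 9
  4 → 1: |1-4| = 3, total = 12

Answer: 12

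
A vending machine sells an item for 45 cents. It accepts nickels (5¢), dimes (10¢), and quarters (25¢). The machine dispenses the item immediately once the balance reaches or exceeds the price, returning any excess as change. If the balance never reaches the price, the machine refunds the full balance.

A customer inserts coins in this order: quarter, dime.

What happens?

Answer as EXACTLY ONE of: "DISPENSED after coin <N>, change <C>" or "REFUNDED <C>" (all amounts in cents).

Price: 45¢
Coin 1 (quarter, 25¢): balance = 25¢
Coin 2 (dime, 10¢): balance = 35¢
All coins inserted, balance 35¢ < price 45¢ → REFUND 35¢

Answer: REFUNDED 35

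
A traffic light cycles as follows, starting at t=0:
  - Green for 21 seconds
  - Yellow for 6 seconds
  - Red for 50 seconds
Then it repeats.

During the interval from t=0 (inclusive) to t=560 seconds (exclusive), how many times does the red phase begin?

Cycle = 21+6+50 = 77s
red phase starts at t = k*77 + 27 for k=0,1,2,...
Need k*77+27 < 560 → k < 6.922
k ∈ {0, ..., 6} → 7 starts

Answer: 7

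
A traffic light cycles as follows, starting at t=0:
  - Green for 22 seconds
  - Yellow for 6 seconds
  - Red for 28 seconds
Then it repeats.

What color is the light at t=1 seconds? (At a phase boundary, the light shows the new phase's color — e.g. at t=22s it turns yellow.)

Cycle length = 22 + 6 + 28 = 56s
t = 1, phase_t = 1 mod 56 = 1
1 < 22 (green end) → GREEN

Answer: green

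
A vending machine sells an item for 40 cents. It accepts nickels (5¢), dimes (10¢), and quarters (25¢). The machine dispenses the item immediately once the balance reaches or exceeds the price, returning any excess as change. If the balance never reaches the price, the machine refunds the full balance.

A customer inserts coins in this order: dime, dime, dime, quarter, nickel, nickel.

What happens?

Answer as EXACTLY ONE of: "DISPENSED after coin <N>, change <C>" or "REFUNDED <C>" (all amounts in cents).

Answer: DISPENSED after coin 4, change 15

Derivation:
Price: 40¢
Coin 1 (dime, 10¢): balance = 10¢
Coin 2 (dime, 10¢): balance = 20¢
Coin 3 (dime, 10¢): balance = 30¢
Coin 4 (quarter, 25¢): balance = 55¢
  → balance >= price → DISPENSE, change = 55 - 40 = 15¢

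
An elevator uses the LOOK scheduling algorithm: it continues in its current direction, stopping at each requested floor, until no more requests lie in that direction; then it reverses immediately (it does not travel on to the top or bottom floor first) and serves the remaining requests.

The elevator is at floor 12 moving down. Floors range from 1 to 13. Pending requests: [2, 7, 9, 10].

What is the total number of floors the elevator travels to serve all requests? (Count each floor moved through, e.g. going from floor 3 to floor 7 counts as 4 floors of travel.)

Answer: 10

Derivation:
Start at floor 12 moving down, LOOK stop order: [10, 9, 7, 2]
  12 → 10: |10-12| = 2, total = 2
  10 → 9: |9-10| = 1, total = 3
  9 → 7: |7-9| = 2, total = 5
  7 → 2: |2-7| = 5, total = 10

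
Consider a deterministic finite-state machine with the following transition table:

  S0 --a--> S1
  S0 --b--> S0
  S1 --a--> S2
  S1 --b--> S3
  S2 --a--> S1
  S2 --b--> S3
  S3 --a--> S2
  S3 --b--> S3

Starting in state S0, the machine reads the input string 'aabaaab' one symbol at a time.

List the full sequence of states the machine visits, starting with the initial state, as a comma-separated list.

Start: S0
  read 'a': S0 --a--> S1
  read 'a': S1 --a--> S2
  read 'b': S2 --b--> S3
  read 'a': S3 --a--> S2
  read 'a': S2 --a--> S1
  read 'a': S1 --a--> S2
  read 'b': S2 --b--> S3

Answer: S0, S1, S2, S3, S2, S1, S2, S3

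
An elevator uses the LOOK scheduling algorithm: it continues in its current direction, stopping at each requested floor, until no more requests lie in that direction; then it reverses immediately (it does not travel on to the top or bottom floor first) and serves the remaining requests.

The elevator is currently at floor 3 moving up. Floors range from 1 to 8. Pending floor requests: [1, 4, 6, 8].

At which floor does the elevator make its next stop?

Answer: 4

Derivation:
Current floor: 3, direction: up
Requests above: [4, 6, 8]
Requests below: [1]
Moving up and requests lie above → nearest above is min([4, 6, 8]) = 4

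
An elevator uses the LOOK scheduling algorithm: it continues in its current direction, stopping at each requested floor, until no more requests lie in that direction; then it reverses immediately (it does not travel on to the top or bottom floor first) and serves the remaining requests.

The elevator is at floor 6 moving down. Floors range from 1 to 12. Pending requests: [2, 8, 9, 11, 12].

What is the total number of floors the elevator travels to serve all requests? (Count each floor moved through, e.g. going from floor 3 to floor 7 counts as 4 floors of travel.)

Start at floor 6 moving down, LOOK stop order: [2, 8, 9, 11, 12]
  6 → 2: |2-6| = 4, total = 4
  2 → 8: |8-2| = 6, total = 10
  8 → 9: |9-8| = 1, total = 11
  9 → 11: |11-9| = 2, total = 13
  11 → 12: |12-11| = 1, total = 14

Answer: 14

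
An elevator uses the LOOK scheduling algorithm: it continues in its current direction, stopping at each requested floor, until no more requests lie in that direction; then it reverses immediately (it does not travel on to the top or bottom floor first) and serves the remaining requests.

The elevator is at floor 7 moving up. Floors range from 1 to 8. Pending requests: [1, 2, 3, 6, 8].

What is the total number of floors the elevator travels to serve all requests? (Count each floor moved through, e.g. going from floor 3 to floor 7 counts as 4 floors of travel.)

Start at floor 7 moving up, LOOK stop order: [8, 6, 3, 2, 1]
  7 → 8: |8-7| = 1, total = 1
  8 → 6: |6-8| = 2, total = 3
  6 → 3: |3-6| = 3, total = 6
  3 → 2: |2-3| = 1, total = 7
  2 → 1: |1-2| = 1, total = 8

Answer: 8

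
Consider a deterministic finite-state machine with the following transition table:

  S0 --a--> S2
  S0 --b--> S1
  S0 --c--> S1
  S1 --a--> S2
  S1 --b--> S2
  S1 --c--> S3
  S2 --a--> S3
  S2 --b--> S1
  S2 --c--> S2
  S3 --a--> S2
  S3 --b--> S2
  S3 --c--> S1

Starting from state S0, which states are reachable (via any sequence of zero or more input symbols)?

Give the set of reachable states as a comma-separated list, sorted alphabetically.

Answer: S0, S1, S2, S3

Derivation:
BFS from S0:
  visit S0: S0--a-->S2 (new), S0--b-->S1 (new), S0--c-->S1 (seen)
  visit S2: S2--a-->S3 (new), S2--b-->S1 (seen), S2--c-->S2 (seen)
  visit S1: S1--a-->S2 (seen), S1--b-->S2 (seen), S1--c-->S3 (seen)
  visit S3: S3--a-->S2 (seen), S3--b-->S2 (seen), S3--c-->S1 (seen)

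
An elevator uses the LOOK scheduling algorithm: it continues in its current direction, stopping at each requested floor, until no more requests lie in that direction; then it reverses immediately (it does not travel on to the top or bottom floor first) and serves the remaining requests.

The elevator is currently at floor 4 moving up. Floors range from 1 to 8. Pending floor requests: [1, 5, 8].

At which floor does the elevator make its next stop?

Current floor: 4, direction: up
Requests above: [5, 8]
Requests below: [1]
Moving up and requests lie above → nearest above is min([5, 8]) = 5

Answer: 5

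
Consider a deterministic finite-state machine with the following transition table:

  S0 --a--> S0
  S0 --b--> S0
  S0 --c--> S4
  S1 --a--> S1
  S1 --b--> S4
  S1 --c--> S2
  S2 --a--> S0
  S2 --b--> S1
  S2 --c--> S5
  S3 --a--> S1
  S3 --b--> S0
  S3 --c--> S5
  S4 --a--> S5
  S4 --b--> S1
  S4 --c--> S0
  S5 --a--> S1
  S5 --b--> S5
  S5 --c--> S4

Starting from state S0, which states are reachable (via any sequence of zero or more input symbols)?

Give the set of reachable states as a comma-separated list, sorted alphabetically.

BFS from S0:
  visit S0: S0--a-->S0 (seen), S0--b-->S0 (seen), S0--c-->S4 (new)
  visit S4: S4--a-->S5 (new), S4--b-->S1 (new), S4--c-->S0 (seen)
  visit S5: S5--a-->S1 (seen), S5--b-->S5 (seen), S5--c-->S4 (seen)
  visit S1: S1--a-->S1 (seen), S1--b-->S4 (seen), S1--c-->S2 (new)
  visit S2: S2--a-->S0 (seen), S2--b-->S1 (seen), S2--c-->S5 (seen)

Answer: S0, S1, S2, S4, S5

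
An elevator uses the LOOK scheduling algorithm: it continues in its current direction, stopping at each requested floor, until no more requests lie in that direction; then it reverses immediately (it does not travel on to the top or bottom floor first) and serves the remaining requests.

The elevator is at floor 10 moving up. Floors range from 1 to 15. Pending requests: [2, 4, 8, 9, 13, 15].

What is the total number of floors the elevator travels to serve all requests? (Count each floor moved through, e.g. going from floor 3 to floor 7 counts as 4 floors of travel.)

Start at floor 10 moving up, LOOK stop order: [13, 15, 9, 8, 4, 2]
  10 → 13: |13-10| = 3, total = 3
  13 → 15: |15-13| = 2, total = 5
  15 → 9: |9-15| = 6, total = 11
  9 → 8: |8-9| = 1, total = 12
  8 → 4: |4-8| = 4, total = 16
  4 → 2: |2-4| = 2, total = 18

Answer: 18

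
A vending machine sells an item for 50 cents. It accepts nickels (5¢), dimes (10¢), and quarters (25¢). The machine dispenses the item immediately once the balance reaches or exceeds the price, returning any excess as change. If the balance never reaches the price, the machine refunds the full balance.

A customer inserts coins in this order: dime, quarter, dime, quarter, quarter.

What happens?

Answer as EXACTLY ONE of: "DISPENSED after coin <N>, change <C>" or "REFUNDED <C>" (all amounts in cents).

Answer: DISPENSED after coin 4, change 20

Derivation:
Price: 50¢
Coin 1 (dime, 10¢): balance = 10¢
Coin 2 (quarter, 25¢): balance = 35¢
Coin 3 (dime, 10¢): balance = 45¢
Coin 4 (quarter, 25¢): balance = 70¢
  → balance >= price → DISPENSE, change = 70 - 50 = 20¢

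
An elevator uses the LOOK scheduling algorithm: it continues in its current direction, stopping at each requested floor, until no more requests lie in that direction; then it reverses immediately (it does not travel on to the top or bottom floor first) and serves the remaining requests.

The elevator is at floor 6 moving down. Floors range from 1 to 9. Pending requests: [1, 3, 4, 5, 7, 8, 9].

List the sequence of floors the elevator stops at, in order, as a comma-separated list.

Current: 6, moving DOWN
Serve below first (descending): [5, 4, 3, 1]
Then reverse, serve above (ascending): [7, 8, 9]

Answer: 5, 4, 3, 1, 7, 8, 9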